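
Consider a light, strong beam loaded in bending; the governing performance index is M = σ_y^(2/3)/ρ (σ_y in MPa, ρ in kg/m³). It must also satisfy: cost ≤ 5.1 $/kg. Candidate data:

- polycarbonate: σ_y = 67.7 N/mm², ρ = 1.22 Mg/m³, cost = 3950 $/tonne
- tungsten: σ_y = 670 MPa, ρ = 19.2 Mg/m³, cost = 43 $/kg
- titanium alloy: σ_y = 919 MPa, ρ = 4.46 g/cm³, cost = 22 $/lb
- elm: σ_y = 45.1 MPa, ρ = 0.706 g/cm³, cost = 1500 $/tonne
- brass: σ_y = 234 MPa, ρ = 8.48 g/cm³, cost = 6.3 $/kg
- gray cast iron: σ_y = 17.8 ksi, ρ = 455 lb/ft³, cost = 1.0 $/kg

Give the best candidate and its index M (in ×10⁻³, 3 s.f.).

Screen on constraints: cost ≤ 5.1 $/kg. Survivors: polycarbonate, elm, gray cast iron.
After converting to SI:
  polycarbonate: σ_y = 67.70 MPa, ρ = 1220 kg/m³
  elm: σ_y = 45.10 MPa, ρ = 706.0 kg/m³
  gray cast iron: σ_y = 122.7 MPa, ρ = 7288 kg/m³
  elm: M = 17.9×10⁻³
  polycarbonate: M = 13.6×10⁻³
  gray cast iron: M = 3.39×10⁻³
Highest index: elm.

elm, M = 17.9×10⁻³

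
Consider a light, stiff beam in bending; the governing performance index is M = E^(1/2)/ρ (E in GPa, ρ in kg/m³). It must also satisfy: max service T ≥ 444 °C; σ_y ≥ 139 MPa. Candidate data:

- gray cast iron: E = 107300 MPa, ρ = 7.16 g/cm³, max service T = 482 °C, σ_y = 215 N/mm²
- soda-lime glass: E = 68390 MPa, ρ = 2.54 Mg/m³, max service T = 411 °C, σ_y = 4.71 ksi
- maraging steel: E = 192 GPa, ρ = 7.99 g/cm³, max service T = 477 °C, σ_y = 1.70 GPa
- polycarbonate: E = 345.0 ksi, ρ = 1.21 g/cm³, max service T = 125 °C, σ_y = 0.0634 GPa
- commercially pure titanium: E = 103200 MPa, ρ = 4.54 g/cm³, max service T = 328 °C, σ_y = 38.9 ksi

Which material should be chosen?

Screen on constraints: max service T ≥ 444 °C; σ_y ≥ 139 MPa. Survivors: gray cast iron, maraging steel.
Normalizing units and computing the index:
  gray cast iron: E = 107.3 GPa, ρ = 7160 kg/m³
  maraging steel: E = 192.0 GPa, ρ = 7990 kg/m³
  maraging steel: M = 1.73×10⁻³
  gray cast iron: M = 1.45×10⁻³
The maximum is for maraging steel.

maraging steel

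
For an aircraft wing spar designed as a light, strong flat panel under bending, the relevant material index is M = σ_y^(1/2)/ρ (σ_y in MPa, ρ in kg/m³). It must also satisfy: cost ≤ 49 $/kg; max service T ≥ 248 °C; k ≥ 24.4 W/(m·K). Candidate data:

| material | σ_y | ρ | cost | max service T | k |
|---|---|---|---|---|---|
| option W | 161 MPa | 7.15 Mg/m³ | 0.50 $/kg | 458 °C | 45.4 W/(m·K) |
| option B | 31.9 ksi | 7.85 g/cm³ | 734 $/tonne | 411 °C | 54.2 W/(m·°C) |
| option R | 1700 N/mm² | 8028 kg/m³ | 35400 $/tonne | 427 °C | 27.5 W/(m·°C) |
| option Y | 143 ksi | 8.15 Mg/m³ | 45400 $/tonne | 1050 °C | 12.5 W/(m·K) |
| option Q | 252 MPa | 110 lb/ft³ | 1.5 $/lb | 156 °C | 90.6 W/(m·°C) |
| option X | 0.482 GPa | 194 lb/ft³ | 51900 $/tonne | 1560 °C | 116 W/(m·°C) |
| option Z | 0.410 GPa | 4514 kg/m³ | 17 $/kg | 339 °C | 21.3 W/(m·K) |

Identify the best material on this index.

Screen on constraints: cost ≤ 49 $/kg; max service T ≥ 248 °C; k ≥ 24.4 W/(m·K). Survivors: option W, option B, option R.
Normalizing units and computing the index:
  option W: σ_y = 161.0 MPa, ρ = 7150 kg/m³
  option B: σ_y = 219.9 MPa, ρ = 7850 kg/m³
  option R: σ_y = 1700 MPa, ρ = 8028 kg/m³
  option R: M = 5.14×10⁻³
  option B: M = 1.89×10⁻³
  option W: M = 1.77×10⁻³
Highest index: option R.

option R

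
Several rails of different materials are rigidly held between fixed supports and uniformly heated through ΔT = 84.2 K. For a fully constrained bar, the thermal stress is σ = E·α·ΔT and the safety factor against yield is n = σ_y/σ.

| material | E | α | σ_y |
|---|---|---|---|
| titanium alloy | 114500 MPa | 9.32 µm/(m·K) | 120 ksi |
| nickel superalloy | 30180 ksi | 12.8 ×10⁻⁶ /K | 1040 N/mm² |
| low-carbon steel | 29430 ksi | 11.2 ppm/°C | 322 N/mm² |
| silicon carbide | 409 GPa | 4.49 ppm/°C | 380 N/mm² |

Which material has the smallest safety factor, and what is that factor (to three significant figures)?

In consistent units (E in GPa, α in ×10⁻⁶/K, σ_y in MPa):
  titanium alloy: E = 114.5, α = 9.32, σ_y = 827.4 → σ = 89.9 MPa, n = 9.21
  nickel superalloy: E = 208.1, α = 12.8, σ_y = 1040 → σ = 224 MPa, n = 4.64
  low-carbon steel: E = 202.9, α = 11.2, σ_y = 322.0 → σ = 191 MPa, n = 1.68
  silicon carbide: E = 409.0, α = 4.49, σ_y = 380.0 → σ = 155 MPa, n = 2.46
Smallest n: low-carbon steel with n = 1.68.

low-carbon steel, n = 1.68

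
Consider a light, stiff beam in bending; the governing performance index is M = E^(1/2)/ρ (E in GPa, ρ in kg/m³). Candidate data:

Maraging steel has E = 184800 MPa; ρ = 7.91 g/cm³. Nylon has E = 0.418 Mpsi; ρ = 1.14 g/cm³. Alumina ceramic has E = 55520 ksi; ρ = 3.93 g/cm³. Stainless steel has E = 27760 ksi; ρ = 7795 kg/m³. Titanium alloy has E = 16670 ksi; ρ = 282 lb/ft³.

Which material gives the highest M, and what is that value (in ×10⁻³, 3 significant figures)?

alumina ceramic, M = 4.98×10⁻³

Normalizing units and computing the index:
  maraging steel: E = 184.8 GPa, ρ = 7910 kg/m³
  nylon: E = 2.882 GPa, ρ = 1140 kg/m³
  alumina ceramic: E = 382.8 GPa, ρ = 3930 kg/m³
  stainless steel: E = 191.4 GPa, ρ = 7795 kg/m³
  titanium alloy: E = 114.9 GPa, ρ = 4517 kg/m³
  alumina ceramic: M = 4.98×10⁻³
  titanium alloy: M = 2.37×10⁻³
  stainless steel: M = 1.77×10⁻³
  maraging steel: M = 1.72×10⁻³
  nylon: M = 1.49×10⁻³
The maximum is for alumina ceramic.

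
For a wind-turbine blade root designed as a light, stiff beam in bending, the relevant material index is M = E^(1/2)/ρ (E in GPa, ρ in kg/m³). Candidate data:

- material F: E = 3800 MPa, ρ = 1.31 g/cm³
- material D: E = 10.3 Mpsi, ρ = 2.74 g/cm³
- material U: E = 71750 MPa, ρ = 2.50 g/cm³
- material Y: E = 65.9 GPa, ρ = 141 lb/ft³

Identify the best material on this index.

material Y

In SI units:
  material F: E = 3.800 GPa, ρ = 1310 kg/m³
  material D: E = 71.02 GPa, ρ = 2740 kg/m³
  material U: E = 71.75 GPa, ρ = 2500 kg/m³
  material Y: E = 65.90 GPa, ρ = 2259 kg/m³
  material Y: M = 3.59×10⁻³
  material U: M = 3.39×10⁻³
  material D: M = 3.08×10⁻³
  material F: M = 1.49×10⁻³
Material Y ranks first.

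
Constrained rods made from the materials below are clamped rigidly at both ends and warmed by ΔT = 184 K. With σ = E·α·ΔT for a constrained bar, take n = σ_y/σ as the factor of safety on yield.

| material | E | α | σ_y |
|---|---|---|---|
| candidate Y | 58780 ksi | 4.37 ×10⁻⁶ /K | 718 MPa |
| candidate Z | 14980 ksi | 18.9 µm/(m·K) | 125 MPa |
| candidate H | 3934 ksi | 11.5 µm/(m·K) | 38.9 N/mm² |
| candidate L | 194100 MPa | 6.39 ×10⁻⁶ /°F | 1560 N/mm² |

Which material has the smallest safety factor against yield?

candidate Z

Converting E to GPa, α to ×10⁻⁶/K, σ_y to MPa, then σ and n for each:
  candidate Y: E = 405.3, α = 4.37, σ_y = 718.0 → σ = 326 MPa, n = 2.20
  candidate Z: E = 103.3, α = 18.9, σ_y = 125.0 → σ = 359 MPa, n = 0.348
  candidate H: E = 27.12, α = 11.5, σ_y = 38.90 → σ = 57.4 MPa, n = 0.678
  candidate L: E = 194.1, α = 11.5, σ_y = 1560 → σ = 411 MPa, n = 3.80
Candidate Z has the lowest safety factor, n = 0.348.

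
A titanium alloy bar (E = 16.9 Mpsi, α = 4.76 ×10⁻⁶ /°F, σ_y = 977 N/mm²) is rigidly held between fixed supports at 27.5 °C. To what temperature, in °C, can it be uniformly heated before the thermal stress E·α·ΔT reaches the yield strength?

1010 °C

E = 16.9 Mpsi = 116.5 GPa.
α = 4.76×10⁻⁶/°F × 9/5 = 8.57×10⁻⁶/K.
σ_y = 977 N/mm² = 977.0 MPa.
E·α·ΔT = 977.0 MPa ⇒ ΔT = 977.0 / (116.5×10³ × 8.57×10⁻⁶) = 978.6 K.
T = 27.5 + 978.6 = 1006 °C.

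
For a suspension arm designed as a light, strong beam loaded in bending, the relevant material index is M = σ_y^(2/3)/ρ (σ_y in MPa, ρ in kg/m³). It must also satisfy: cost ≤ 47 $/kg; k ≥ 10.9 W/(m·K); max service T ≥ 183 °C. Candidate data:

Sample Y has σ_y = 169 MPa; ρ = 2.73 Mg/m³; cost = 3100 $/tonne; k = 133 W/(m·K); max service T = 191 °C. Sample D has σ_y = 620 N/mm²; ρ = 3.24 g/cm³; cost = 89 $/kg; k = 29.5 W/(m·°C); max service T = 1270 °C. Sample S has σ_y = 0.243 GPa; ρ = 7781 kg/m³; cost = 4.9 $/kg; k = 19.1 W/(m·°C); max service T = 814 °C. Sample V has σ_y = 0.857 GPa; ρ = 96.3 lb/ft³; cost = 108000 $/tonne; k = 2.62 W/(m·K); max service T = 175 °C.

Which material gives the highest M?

Screen on constraints: cost ≤ 47 $/kg; k ≥ 10.9 W/(m·K); max service T ≥ 183 °C. Survivors: sample Y, sample S.
In SI units:
  sample Y: σ_y = 169.0 MPa, ρ = 2730 kg/m³
  sample S: σ_y = 243.0 MPa, ρ = 7781 kg/m³
  sample Y: M = 11.2×10⁻³
  sample S: M = 5.00×10⁻³
The maximum is for sample Y.

sample Y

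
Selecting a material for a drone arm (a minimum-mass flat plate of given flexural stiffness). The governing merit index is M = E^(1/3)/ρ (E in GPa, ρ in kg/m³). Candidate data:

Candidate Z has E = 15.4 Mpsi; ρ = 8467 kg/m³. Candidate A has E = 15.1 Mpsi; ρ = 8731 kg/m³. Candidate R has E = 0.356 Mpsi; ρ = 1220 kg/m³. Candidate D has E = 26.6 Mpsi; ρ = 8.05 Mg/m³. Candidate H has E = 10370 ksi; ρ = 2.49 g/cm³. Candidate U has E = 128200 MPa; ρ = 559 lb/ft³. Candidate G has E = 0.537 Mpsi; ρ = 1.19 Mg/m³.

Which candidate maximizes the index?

candidate H

In SI units:
  candidate Z: E = 106.2 GPa, ρ = 8467 kg/m³
  candidate A: E = 104.1 GPa, ρ = 8731 kg/m³
  candidate R: E = 2.455 GPa, ρ = 1220 kg/m³
  candidate D: E = 183.4 GPa, ρ = 8050 kg/m³
  candidate H: E = 71.50 GPa, ρ = 2490 kg/m³
  candidate U: E = 128.2 GPa, ρ = 8954 kg/m³
  candidate G: E = 3.702 GPa, ρ = 1190 kg/m³
  candidate H: M = 1.67×10⁻³
  candidate G: M = 1.30×10⁻³
  candidate R: M = 1.11×10⁻³
  candidate D: M = 0.706×10⁻³
  candidate U: M = 0.563×10⁻³
  candidate Z: M = 0.559×10⁻³
  candidate A: M = 0.539×10⁻³
Highest index: candidate H.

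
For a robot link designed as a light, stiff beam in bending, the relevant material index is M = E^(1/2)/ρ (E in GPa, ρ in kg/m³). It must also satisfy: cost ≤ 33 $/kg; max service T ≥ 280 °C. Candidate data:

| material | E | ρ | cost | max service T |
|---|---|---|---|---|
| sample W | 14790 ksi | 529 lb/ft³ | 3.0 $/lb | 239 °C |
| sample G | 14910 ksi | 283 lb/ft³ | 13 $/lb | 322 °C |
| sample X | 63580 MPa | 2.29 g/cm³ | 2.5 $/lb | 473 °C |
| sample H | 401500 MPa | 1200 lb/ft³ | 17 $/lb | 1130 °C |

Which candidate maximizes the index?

sample X

Screen on constraints: cost ≤ 33 $/kg; max service T ≥ 280 °C. Survivors: sample G, sample X.
Normalizing units and computing the index:
  sample G: E = 102.8 GPa, ρ = 4533 kg/m³
  sample X: E = 63.58 GPa, ρ = 2290 kg/m³
  sample X: M = 3.48×10⁻³
  sample G: M = 2.24×10⁻³
Highest index: sample X.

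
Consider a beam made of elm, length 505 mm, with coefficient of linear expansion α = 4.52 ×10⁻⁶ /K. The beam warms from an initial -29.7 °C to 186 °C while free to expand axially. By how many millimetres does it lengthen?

0.492 mm

ΔT = 186 − (-29.7) = 215.7 K.
ΔL = α·L₀·ΔT = 4.52×10⁻⁶ × 505 mm × 215.7 K = 0.492 mm.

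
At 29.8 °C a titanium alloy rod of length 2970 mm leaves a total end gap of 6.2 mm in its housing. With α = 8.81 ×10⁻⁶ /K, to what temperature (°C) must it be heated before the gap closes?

267 °C

α·L₀·ΔT = 6.2 mm ⇒ ΔT = 6.2 / (8.81×10⁻⁶ × 2970.0) = 237.0 K.
T = 29.8 + 237.0 = 266.8 °C.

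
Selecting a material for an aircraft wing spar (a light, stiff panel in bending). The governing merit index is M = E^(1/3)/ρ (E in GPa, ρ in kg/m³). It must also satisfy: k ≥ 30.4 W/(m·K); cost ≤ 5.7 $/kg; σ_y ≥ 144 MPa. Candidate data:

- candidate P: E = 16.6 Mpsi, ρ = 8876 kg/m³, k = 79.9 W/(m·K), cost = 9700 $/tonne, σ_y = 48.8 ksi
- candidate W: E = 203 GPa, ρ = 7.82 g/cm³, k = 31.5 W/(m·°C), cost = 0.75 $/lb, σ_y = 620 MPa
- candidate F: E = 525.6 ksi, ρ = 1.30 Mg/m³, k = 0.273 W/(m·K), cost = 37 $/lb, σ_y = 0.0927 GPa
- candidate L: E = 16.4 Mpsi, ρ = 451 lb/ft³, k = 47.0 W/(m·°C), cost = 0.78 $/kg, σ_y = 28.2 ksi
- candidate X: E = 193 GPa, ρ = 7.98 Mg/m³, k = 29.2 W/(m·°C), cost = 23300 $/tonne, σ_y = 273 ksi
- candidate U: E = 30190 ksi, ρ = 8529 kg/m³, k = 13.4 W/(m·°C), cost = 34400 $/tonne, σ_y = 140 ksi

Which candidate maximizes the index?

candidate W

Screen on constraints: k ≥ 30.4 W/(m·K); cost ≤ 5.7 $/kg; σ_y ≥ 144 MPa. Survivors: candidate W, candidate L.
Normalizing units and computing the index:
  candidate W: E = 203.0 GPa, ρ = 7820 kg/m³
  candidate L: E = 113.1 GPa, ρ = 7224 kg/m³
  candidate W: M = 0.752×10⁻³
  candidate L: M = 0.669×10⁻³
Highest index: candidate W.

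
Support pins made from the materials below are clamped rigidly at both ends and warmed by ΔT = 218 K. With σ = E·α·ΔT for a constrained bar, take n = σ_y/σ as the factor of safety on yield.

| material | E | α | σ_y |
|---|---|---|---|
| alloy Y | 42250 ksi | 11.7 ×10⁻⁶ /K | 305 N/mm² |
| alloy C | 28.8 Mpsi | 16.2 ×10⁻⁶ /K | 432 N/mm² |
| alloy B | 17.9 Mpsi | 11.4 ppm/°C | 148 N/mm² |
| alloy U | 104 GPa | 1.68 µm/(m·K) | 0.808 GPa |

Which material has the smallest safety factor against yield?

In consistent units (E in GPa, α in ×10⁻⁶/K, σ_y in MPa):
  alloy Y: E = 291.3, α = 11.7, σ_y = 305.0 → σ = 743 MPa, n = 0.410
  alloy C: E = 198.6, α = 16.2, σ_y = 432.0 → σ = 701 MPa, n = 0.616
  alloy B: E = 123.4, α = 11.4, σ_y = 148.0 → σ = 307 MPa, n = 0.483
  alloy U: E = 104.0, α = 1.68, σ_y = 808.0 → σ = 38.1 MPa, n = 21.2
Smallest n: alloy Y with n = 0.410.

alloy Y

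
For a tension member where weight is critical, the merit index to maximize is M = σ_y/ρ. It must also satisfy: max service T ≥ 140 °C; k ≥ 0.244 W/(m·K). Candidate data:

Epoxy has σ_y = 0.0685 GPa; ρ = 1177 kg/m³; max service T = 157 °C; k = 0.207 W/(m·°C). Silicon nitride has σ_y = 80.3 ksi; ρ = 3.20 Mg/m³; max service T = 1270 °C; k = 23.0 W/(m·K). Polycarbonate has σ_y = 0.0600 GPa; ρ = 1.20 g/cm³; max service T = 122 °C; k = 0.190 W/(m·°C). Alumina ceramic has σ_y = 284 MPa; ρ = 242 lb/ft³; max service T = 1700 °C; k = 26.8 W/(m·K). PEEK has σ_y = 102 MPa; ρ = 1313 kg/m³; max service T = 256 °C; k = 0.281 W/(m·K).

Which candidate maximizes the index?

Screen on constraints: max service T ≥ 140 °C; k ≥ 0.244 W/(m·K). Survivors: silicon nitride, alumina ceramic, PEEK.
Putting every candidate on a common basis:
  silicon nitride: σ_y = 553.6 MPa, ρ = 3200 kg/m³
  alumina ceramic: σ_y = 284.0 MPa, ρ = 3876 kg/m³
  PEEK: σ_y = 102.0 MPa, ρ = 1313 kg/m³
  silicon nitride: M = 173 kN·m/kg
  PEEK: M = 77.7 kN·m/kg
  alumina ceramic: M = 73.3 kN·m/kg
Silicon nitride has the largest M.

silicon nitride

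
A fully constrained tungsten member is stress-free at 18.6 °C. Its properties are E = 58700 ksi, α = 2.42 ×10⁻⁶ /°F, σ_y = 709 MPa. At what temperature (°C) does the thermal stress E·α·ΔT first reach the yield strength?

421 °C

E = 58700 ksi = 404.7 GPa.
α = 2.42×10⁻⁶/°F × 9/5 = 4.36×10⁻⁶/K.
E·α·ΔT = 709.0 MPa ⇒ ΔT = 709.0 / (404.7×10³ × 4.36×10⁻⁶) = 402.2 K.
T = 18.6 + 402.2 = 420.8 °C.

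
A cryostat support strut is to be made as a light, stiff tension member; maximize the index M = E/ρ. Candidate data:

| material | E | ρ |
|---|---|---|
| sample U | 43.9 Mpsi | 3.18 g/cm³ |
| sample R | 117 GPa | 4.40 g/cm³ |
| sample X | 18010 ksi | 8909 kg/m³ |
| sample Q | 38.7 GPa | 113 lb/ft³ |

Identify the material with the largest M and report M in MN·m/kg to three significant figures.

sample U, M = 95.2 MN·m/kg

In SI units:
  sample U: E = 302.7 GPa, ρ = 3180 kg/m³
  sample R: E = 117.0 GPa, ρ = 4400 kg/m³
  sample X: E = 124.2 GPa, ρ = 8909 kg/m³
  sample Q: E = 38.70 GPa, ρ = 1810 kg/m³
  sample U: M = 95.2 MN·m/kg
  sample R: M = 26.6 MN·m/kg
  sample Q: M = 21.4 MN·m/kg
  sample X: M = 13.9 MN·m/kg
Sample U has the largest M.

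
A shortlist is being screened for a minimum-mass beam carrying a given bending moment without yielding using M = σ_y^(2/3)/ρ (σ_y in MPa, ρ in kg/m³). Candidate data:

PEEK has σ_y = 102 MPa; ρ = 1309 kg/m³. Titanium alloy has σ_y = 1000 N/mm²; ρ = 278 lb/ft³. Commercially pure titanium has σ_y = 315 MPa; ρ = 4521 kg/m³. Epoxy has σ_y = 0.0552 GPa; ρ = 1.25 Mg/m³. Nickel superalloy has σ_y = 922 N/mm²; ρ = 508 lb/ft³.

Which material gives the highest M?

Putting every candidate on a common basis:
  PEEK: σ_y = 102.0 MPa, ρ = 1309 kg/m³
  titanium alloy: σ_y = 1000 MPa, ρ = 4453 kg/m³
  commercially pure titanium: σ_y = 315.0 MPa, ρ = 4521 kg/m³
  epoxy: σ_y = 55.20 MPa, ρ = 1250 kg/m³
  nickel superalloy: σ_y = 922.0 MPa, ρ = 8137 kg/m³
  titanium alloy: M = 22.5×10⁻³
  PEEK: M = 16.7×10⁻³
  nickel superalloy: M = 11.6×10⁻³
  epoxy: M = 11.6×10⁻³
  commercially pure titanium: M = 10.2×10⁻³
Titanium alloy has the largest M.

titanium alloy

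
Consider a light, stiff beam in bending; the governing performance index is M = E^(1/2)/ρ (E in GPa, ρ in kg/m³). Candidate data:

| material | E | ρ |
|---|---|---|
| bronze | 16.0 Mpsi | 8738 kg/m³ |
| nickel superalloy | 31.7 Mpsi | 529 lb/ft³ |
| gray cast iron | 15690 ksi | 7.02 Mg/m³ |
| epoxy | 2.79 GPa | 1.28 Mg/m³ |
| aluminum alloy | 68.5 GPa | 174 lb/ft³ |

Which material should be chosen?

aluminum alloy

Normalizing units and computing the index:
  bronze: E = 110.3 GPa, ρ = 8738 kg/m³
  nickel superalloy: E = 218.6 GPa, ρ = 8474 kg/m³
  gray cast iron: E = 108.2 GPa, ρ = 7020 kg/m³
  epoxy: E = 2.790 GPa, ρ = 1280 kg/m³
  aluminum alloy: E = 68.50 GPa, ρ = 2787 kg/m³
  aluminum alloy: M = 2.97×10⁻³
  nickel superalloy: M = 1.74×10⁻³
  gray cast iron: M = 1.48×10⁻³
  epoxy: M = 1.30×10⁻³
  bronze: M = 1.20×10⁻³
Aluminum alloy has the largest M.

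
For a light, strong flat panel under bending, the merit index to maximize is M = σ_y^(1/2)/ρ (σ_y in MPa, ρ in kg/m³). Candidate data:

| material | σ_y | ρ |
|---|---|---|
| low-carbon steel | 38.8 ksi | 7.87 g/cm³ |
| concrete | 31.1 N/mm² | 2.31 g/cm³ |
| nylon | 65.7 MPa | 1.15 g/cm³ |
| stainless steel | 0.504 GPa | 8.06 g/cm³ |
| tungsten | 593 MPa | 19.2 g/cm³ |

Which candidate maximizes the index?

nylon

Convert each candidate to consistent units, then evaluate M:
  low-carbon steel: σ_y = 267.5 MPa, ρ = 7870 kg/m³
  concrete: σ_y = 31.10 MPa, ρ = 2310 kg/m³
  nylon: σ_y = 65.70 MPa, ρ = 1150 kg/m³
  stainless steel: σ_y = 504.0 MPa, ρ = 8060 kg/m³
  tungsten: σ_y = 593.0 MPa, ρ = 19200 kg/m³
  nylon: M = 7.05×10⁻³
  stainless steel: M = 2.79×10⁻³
  concrete: M = 2.41×10⁻³
  low-carbon steel: M = 2.08×10⁻³
  tungsten: M = 1.27×10⁻³
Nylon has the largest M.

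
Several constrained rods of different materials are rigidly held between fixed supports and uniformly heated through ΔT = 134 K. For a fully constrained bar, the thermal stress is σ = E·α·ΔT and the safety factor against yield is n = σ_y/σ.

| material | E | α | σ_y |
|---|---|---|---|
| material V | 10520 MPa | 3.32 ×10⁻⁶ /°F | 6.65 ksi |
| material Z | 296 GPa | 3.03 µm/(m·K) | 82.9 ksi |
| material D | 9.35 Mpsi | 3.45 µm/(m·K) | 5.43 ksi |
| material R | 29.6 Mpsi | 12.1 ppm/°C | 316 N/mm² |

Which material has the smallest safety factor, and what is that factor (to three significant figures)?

Converting E to GPa, α to ×10⁻⁶/K, σ_y to MPa, then σ and n for each:
  material V: E = 10.52, α = 5.98, σ_y = 45.85 → σ = 8.42 MPa, n = 5.44
  material Z: E = 296.0, α = 3.03, σ_y = 571.6 → σ = 120 MPa, n = 4.76
  material D: E = 64.47, α = 3.45, σ_y = 37.44 → σ = 29.8 MPa, n = 1.26
  material R: E = 204.1, α = 12.1, σ_y = 316.0 → σ = 331 MPa, n = 0.955
Smallest n: material R with n = 0.955.

material R, n = 0.955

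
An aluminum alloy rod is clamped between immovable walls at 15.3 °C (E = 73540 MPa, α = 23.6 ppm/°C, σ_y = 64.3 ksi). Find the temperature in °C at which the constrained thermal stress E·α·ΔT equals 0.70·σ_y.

194 °C

E = 73540 MPa = 73.54 GPa.
σ_y = 64.3 ksi = 443.3 MPa.
E·α·ΔT = 310.3 MPa ⇒ ΔT = 310.3 / (73.54×10³ × 23.6×10⁻⁶) = 178.8 K.
T = 15.3 + 178.8 = 194.1 °C.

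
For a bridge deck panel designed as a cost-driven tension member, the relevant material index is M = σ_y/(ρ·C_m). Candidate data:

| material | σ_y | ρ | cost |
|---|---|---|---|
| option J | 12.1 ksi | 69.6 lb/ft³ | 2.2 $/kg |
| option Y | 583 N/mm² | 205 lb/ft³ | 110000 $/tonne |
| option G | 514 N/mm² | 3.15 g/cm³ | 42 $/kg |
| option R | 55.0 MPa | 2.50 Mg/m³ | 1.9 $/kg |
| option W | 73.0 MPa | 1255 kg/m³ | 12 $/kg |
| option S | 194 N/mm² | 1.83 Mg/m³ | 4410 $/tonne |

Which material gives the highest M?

option J

After converting to SI:
  option J: σ_y = 83.43 MPa, ρ = 1115 kg/m³, cost = 2.200 $/kg
  option Y: σ_y = 583.0 MPa, ρ = 3284 kg/m³, cost = 110.0 $/kg
  option G: σ_y = 514.0 MPa, ρ = 3150 kg/m³, cost = 42.00 $/kg
  option R: σ_y = 55.00 MPa, ρ = 2500 kg/m³, cost = 1.900 $/kg
  option W: σ_y = 73.00 MPa, ρ = 1255 kg/m³, cost = 12.00 $/kg
  option S: σ_y = 194.0 MPa, ρ = 1830 kg/m³, cost = 4.410 $/kg
  option J: M = 34.0 kN·m per $
  option S: M = 24.0 kN·m per $
  option R: M = 11.6 kN·m per $
  option W: M = 4.85 kN·m per $
  option G: M = 3.89 kN·m per $
  option Y: M = 1.61 kN·m per $
The maximum is for option J.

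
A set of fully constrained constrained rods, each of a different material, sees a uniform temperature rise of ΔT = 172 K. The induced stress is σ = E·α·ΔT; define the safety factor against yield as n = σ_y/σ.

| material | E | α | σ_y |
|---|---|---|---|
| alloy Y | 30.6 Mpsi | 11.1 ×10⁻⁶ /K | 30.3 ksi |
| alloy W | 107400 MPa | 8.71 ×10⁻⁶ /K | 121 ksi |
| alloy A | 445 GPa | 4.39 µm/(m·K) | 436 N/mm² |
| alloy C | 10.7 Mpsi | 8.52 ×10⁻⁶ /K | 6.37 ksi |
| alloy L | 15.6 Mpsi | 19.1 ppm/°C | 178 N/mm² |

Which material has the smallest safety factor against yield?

alloy C

In consistent units (E in GPa, α in ×10⁻⁶/K, σ_y in MPa):
  alloy Y: E = 211.0, α = 11.1, σ_y = 208.9 → σ = 403 MPa, n = 0.519
  alloy W: E = 107.4, α = 8.71, σ_y = 834.3 → σ = 161 MPa, n = 5.19
  alloy A: E = 445.0, α = 4.39, σ_y = 436.0 → σ = 336 MPa, n = 1.30
  alloy C: E = 73.77, α = 8.52, σ_y = 43.92 → σ = 108 MPa, n = 0.406
  alloy L: E = 107.6, α = 19.1, σ_y = 178.0 → σ = 353 MPa, n = 0.504
Smallest n: alloy C with n = 0.406.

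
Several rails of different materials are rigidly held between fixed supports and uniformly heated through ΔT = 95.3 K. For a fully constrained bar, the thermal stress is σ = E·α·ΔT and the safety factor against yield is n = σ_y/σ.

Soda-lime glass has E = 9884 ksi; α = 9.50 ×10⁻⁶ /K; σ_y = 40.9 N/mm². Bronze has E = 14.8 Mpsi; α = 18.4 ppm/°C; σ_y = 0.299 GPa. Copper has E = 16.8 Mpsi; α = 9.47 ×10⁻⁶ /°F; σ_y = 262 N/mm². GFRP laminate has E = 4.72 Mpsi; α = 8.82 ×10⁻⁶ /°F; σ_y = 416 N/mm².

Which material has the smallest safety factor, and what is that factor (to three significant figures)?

Converting E to GPa, α to ×10⁻⁶/K, σ_y to MPa, then σ and n for each:
  soda-lime glass: E = 68.15, α = 9.50, σ_y = 40.90 → σ = 61.7 MPa, n = 0.663
  bronze: E = 102.0, α = 18.4, σ_y = 299.0 → σ = 179 MPa, n = 1.67
  copper: E = 115.8, α = 17.0, σ_y = 262.0 → σ = 188 MPa, n = 1.39
  GFRP laminate: E = 32.54, α = 15.9, σ_y = 416.0 → σ = 49.2 MPa, n = 8.45
Soda-lime glass has the lowest safety factor, n = 0.663.

soda-lime glass, n = 0.663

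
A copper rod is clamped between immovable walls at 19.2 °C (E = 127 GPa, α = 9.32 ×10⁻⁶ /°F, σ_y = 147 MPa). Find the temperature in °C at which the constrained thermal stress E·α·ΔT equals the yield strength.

88.2 °C

α = 9.32×10⁻⁶/°F × 9/5 = 16.8×10⁻⁶/K.
E·α·ΔT = 147.0 MPa ⇒ ΔT = 147.0 / (127.0×10³ × 16.8×10⁻⁶) = 69.00 K.
T = 19.2 + 69.00 = 88.20 °C.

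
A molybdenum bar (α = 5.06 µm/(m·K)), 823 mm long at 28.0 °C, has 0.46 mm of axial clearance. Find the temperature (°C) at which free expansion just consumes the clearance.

138 °C

α·L₀·ΔT = 0.46 mm ⇒ ΔT = 0.46 / (5.06×10⁻⁶ × 823.0) = 110.5 K.
T = 28.0 + 110.5 = 138.5 °C.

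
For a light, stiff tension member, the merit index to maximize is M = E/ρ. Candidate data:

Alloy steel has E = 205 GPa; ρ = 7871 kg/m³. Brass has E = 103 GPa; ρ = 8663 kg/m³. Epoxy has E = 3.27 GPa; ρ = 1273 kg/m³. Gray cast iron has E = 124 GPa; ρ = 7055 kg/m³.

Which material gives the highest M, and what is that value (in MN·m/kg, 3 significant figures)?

Evaluate M for each candidate:
  alloy steel: M = 26.0 MN·m/kg
  gray cast iron: M = 17.6 MN·m/kg
  brass: M = 11.9 MN·m/kg
  epoxy: M = 2.57 MN·m/kg
The maximum is for alloy steel.

alloy steel, M = 26.0 MN·m/kg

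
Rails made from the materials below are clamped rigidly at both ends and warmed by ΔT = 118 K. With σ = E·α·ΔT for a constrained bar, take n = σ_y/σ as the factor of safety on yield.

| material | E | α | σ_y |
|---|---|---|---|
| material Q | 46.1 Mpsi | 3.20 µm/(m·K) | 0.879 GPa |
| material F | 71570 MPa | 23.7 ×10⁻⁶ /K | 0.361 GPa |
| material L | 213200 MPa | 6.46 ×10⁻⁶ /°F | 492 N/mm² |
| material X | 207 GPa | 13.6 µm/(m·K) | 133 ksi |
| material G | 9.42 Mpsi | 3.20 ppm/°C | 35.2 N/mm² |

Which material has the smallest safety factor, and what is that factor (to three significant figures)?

Per material, after unit conversion:
  material Q: E = 317.8, α = 3.20, σ_y = 879.0 → σ = 120 MPa, n = 7.32
  material F: E = 71.57, α = 23.7, σ_y = 361.0 → σ = 200 MPa, n = 1.80
  material L: E = 213.2, α = 11.6, σ_y = 492.0 → σ = 293 MPa, n = 1.68
  material X: E = 207.0, α = 13.6, σ_y = 917.0 → σ = 332 MPa, n = 2.76
  material G: E = 64.95, α = 3.20, σ_y = 35.20 → σ = 24.5 MPa, n = 1.44
The minimum is material G at n = 1.44.

material G, n = 1.44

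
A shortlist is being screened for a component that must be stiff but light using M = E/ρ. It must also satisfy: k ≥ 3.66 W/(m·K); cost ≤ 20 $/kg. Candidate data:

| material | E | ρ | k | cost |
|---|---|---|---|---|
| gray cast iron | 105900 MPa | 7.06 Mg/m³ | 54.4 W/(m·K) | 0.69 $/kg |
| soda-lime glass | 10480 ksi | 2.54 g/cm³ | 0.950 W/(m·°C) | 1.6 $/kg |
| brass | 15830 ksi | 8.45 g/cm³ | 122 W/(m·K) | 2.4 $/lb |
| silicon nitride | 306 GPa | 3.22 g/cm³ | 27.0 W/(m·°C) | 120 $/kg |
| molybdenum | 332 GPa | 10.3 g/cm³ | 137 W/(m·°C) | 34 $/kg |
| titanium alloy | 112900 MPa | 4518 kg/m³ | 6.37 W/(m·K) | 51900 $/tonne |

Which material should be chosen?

Screen on constraints: k ≥ 3.66 W/(m·K); cost ≤ 20 $/kg. Survivors: gray cast iron, brass.
After converting to SI:
  gray cast iron: E = 105.9 GPa, ρ = 7060 kg/m³
  brass: E = 109.1 GPa, ρ = 8450 kg/m³
  gray cast iron: M = 15.0 MN·m/kg
  brass: M = 12.9 MN·m/kg
Highest index: gray cast iron.

gray cast iron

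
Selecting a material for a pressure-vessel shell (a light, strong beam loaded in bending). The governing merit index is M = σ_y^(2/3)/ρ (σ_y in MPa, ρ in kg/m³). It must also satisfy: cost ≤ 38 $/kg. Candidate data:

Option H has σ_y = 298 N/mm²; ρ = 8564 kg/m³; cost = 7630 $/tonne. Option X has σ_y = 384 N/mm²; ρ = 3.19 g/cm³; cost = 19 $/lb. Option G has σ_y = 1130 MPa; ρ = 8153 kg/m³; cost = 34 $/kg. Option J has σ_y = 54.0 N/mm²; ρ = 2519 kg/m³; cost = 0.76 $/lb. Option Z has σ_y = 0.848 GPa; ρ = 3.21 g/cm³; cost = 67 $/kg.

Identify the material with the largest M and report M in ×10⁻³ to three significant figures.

option G, M = 13.3×10⁻³

Screen on constraints: cost ≤ 38 $/kg. Survivors: option H, option G, option J.
Convert each candidate to consistent units, then evaluate M:
  option H: σ_y = 298.0 MPa, ρ = 8564 kg/m³
  option G: σ_y = 1130 MPa, ρ = 8153 kg/m³
  option J: σ_y = 54.00 MPa, ρ = 2519 kg/m³
  option G: M = 13.3×10⁻³
  option J: M = 5.67×10⁻³
  option H: M = 5.21×10⁻³
Option G ranks first.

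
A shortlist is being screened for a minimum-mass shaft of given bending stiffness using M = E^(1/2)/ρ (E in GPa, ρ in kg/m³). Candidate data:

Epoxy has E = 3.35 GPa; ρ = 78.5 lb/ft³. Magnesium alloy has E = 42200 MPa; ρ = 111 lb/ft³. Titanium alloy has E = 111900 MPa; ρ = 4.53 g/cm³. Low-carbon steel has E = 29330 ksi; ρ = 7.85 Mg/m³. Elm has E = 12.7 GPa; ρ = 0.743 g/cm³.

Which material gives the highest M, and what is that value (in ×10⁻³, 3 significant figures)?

Normalizing units and computing the index:
  epoxy: E = 3.350 GPa, ρ = 1257 kg/m³
  magnesium alloy: E = 42.20 GPa, ρ = 1778 kg/m³
  titanium alloy: E = 111.9 GPa, ρ = 4530 kg/m³
  low-carbon steel: E = 202.2 GPa, ρ = 7850 kg/m³
  elm: E = 12.70 GPa, ρ = 743.0 kg/m³
  elm: M = 4.80×10⁻³
  magnesium alloy: M = 3.65×10⁻³
  titanium alloy: M = 2.34×10⁻³
  low-carbon steel: M = 1.81×10⁻³
  epoxy: M = 1.46×10⁻³
Highest index: elm.

elm, M = 4.80×10⁻³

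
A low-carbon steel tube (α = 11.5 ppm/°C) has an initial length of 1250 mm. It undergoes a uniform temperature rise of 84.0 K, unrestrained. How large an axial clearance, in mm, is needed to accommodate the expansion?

ΔL = α·L₀·ΔT = 11.5×10⁻⁶ × 1250 mm × 84.00 K = 1.21 mm.

1.21 mm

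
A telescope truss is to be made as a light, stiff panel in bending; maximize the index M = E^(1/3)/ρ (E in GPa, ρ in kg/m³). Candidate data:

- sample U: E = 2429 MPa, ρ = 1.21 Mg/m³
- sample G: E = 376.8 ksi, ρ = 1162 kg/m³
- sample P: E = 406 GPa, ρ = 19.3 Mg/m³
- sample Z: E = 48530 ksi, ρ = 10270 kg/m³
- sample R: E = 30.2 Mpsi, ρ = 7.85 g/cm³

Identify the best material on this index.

Putting every candidate on a common basis:
  sample U: E = 2.429 GPa, ρ = 1210 kg/m³
  sample G: E = 2.598 GPa, ρ = 1162 kg/m³
  sample P: E = 406.0 GPa, ρ = 19300 kg/m³
  sample Z: E = 334.6 GPa, ρ = 10270 kg/m³
  sample R: E = 208.2 GPa, ρ = 7850 kg/m³
  sample G: M = 1.18×10⁻³
  sample U: M = 1.11×10⁻³
  sample R: M = 0.755×10⁻³
  sample Z: M = 0.676×10⁻³
  sample P: M = 0.384×10⁻³
Sample G has the largest M.

sample G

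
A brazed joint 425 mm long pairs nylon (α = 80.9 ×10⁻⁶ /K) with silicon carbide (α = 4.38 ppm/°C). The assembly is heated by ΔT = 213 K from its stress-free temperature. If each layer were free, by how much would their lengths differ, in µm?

6930 µm

Δα = |80.9 − 4.38|×10⁻⁶/K = 76.5×10⁻⁶/K.
ΔL_mismatch = Δα·L·ΔT = 76.5×10⁻⁶ × 425.0 mm × 213.0 K = 6930 µm.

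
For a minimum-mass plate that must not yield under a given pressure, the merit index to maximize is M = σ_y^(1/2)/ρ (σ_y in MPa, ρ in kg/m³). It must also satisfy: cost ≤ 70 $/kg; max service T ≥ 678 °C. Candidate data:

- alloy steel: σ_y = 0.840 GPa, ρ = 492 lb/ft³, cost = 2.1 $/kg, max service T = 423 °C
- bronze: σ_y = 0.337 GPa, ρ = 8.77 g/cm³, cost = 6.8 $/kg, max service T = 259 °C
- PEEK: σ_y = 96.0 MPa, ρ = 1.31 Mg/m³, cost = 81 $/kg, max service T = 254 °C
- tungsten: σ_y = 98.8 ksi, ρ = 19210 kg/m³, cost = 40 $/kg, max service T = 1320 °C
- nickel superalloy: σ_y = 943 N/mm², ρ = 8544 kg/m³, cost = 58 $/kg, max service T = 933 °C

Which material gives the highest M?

Screen on constraints: cost ≤ 70 $/kg; max service T ≥ 678 °C. Survivors: tungsten, nickel superalloy.
After converting to SI:
  tungsten: σ_y = 681.2 MPa, ρ = 19210 kg/m³
  nickel superalloy: σ_y = 943.0 MPa, ρ = 8544 kg/m³
  nickel superalloy: M = 3.59×10⁻³
  tungsten: M = 1.36×10⁻³
The maximum is for nickel superalloy.

nickel superalloy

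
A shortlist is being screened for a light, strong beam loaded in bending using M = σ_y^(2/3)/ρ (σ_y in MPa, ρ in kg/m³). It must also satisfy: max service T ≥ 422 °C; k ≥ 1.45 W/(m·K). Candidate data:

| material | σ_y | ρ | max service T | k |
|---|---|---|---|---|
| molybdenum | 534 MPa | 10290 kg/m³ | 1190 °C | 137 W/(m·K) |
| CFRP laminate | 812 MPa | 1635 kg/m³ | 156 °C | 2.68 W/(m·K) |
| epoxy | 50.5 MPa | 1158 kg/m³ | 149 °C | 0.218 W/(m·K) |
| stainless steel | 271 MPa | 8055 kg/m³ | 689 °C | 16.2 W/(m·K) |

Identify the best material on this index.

Screen on constraints: max service T ≥ 422 °C; k ≥ 1.45 W/(m·K). Survivors: molybdenum, stainless steel.
Per-candidate index values:
  molybdenum: M = 6.40×10⁻³
  stainless steel: M = 5.20×10⁻³
Highest index: molybdenum.

molybdenum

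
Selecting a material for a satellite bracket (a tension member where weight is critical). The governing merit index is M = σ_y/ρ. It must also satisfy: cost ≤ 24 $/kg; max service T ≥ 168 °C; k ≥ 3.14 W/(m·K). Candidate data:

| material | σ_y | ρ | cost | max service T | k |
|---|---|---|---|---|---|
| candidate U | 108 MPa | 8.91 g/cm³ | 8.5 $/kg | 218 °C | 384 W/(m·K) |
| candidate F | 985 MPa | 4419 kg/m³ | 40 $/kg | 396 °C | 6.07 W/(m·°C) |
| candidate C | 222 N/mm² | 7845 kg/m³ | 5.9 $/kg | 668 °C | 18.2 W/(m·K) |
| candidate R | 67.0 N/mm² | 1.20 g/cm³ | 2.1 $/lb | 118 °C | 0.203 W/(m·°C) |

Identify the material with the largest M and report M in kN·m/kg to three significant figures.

Screen on constraints: cost ≤ 24 $/kg; max service T ≥ 168 °C; k ≥ 3.14 W/(m·K). Survivors: candidate U, candidate C.
Convert each candidate to consistent units, then evaluate M:
  candidate U: σ_y = 108.0 MPa, ρ = 8910 kg/m³
  candidate C: σ_y = 222.0 MPa, ρ = 7845 kg/m³
  candidate C: M = 28.3 kN·m/kg
  candidate U: M = 12.1 kN·m/kg
Candidate C has the largest M.

candidate C, M = 28.3 kN·m/kg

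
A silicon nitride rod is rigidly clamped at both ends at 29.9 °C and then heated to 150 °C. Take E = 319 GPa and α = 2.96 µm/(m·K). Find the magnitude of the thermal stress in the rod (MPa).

ΔT = 120.1 K. Constrained thermal stress σ = E·α·ΔT = 319.0×10³ MPa × 2.96×10⁻⁶ × 120.1 = 113 MPa (compressive).

113 MPa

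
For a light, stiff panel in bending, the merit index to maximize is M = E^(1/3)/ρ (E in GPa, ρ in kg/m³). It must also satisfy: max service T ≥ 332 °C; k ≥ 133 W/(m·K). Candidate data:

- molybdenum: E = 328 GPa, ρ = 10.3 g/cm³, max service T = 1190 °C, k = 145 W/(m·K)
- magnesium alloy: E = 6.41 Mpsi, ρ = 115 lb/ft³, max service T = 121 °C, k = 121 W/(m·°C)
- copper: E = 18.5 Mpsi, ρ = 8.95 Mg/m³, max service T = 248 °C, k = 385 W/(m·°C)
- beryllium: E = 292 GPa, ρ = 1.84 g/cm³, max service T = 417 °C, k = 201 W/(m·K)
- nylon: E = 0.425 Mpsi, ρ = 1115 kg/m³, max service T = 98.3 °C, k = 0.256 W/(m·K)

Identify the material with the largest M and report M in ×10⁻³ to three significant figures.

Screen on constraints: max service T ≥ 332 °C; k ≥ 133 W/(m·K). Survivors: molybdenum, beryllium.
Convert each candidate to consistent units, then evaluate M:
  molybdenum: E = 328.0 GPa, ρ = 10300 kg/m³
  beryllium: E = 292.0 GPa, ρ = 1840 kg/m³
  beryllium: M = 3.61×10⁻³
  molybdenum: M = 0.670×10⁻³
Beryllium ranks first.

beryllium, M = 3.61×10⁻³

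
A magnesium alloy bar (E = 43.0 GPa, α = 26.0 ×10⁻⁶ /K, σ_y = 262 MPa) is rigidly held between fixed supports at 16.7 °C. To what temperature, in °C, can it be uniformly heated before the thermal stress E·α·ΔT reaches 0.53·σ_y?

141 °C

E·α·ΔT = 138.9 MPa ⇒ ΔT = 138.9 / (43.00×10³ × 26.0×10⁻⁶) = 124.2 K.
T = 16.7 + 124.2 = 140.9 °C.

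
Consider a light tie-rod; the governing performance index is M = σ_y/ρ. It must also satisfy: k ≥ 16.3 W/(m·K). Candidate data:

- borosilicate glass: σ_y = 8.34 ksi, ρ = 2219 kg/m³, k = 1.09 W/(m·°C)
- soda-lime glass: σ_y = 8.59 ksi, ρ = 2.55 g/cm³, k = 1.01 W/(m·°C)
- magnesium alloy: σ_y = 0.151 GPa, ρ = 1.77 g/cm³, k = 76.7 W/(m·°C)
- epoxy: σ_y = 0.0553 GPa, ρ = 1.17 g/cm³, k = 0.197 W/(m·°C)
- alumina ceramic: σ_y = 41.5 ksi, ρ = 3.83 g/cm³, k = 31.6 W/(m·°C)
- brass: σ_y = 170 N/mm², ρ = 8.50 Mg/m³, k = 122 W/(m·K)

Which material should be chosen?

magnesium alloy

Screen on constraints: k ≥ 16.3 W/(m·K). Survivors: magnesium alloy, alumina ceramic, brass.
In SI units:
  magnesium alloy: σ_y = 151.0 MPa, ρ = 1770 kg/m³
  alumina ceramic: σ_y = 286.1 MPa, ρ = 3830 kg/m³
  brass: σ_y = 170.0 MPa, ρ = 8500 kg/m³
  magnesium alloy: M = 85.3 kN·m/kg
  alumina ceramic: M = 74.7 kN·m/kg
  brass: M = 20.0 kN·m/kg
The maximum is for magnesium alloy.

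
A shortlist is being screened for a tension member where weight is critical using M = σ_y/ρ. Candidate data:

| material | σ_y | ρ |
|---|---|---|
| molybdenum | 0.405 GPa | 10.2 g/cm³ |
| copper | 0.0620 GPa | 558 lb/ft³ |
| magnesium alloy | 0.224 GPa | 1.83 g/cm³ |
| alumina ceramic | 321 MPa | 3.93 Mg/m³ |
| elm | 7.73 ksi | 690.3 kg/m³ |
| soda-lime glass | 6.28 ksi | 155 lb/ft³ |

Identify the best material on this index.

Convert each candidate to consistent units, then evaluate M:
  molybdenum: σ_y = 405.0 MPa, ρ = 10200 kg/m³
  copper: σ_y = 62.00 MPa, ρ = 8938 kg/m³
  magnesium alloy: σ_y = 224.0 MPa, ρ = 1830 kg/m³
  alumina ceramic: σ_y = 321.0 MPa, ρ = 3930 kg/m³
  elm: σ_y = 53.30 MPa, ρ = 690.3 kg/m³
  soda-lime glass: σ_y = 43.30 MPa, ρ = 2483 kg/m³
  magnesium alloy: M = 122 kN·m/kg
  alumina ceramic: M = 81.7 kN·m/kg
  elm: M = 77.2 kN·m/kg
  molybdenum: M = 39.7 kN·m/kg
  soda-lime glass: M = 17.4 kN·m/kg
  copper: M = 6.94 kN·m/kg
Magnesium alloy ranks first.

magnesium alloy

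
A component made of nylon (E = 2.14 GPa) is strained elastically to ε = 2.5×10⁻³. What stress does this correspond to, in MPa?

σ = E·ε = 2140 MPa × 2.5×10⁻³ = 5.35 MPa.

5.35 MPa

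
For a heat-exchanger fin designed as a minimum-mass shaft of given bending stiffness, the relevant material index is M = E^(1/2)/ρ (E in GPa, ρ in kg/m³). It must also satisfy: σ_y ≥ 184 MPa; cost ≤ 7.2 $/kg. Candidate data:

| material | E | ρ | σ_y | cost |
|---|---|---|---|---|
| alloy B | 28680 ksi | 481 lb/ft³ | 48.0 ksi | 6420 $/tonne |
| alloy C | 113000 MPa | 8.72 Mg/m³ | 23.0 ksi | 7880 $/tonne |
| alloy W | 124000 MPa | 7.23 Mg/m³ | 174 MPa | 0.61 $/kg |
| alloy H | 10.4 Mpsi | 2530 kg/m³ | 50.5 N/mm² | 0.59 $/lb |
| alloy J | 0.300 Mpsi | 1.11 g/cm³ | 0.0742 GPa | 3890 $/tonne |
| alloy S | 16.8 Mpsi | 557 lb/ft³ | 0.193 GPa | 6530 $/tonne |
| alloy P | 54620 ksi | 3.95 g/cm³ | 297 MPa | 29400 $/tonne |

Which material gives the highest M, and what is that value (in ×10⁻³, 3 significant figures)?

alloy B, M = 1.83×10⁻³

Screen on constraints: σ_y ≥ 184 MPa; cost ≤ 7.2 $/kg. Survivors: alloy B, alloy S.
Normalizing units and computing the index:
  alloy B: E = 197.7 GPa, ρ = 7705 kg/m³
  alloy S: E = 115.8 GPa, ρ = 8922 kg/m³
  alloy B: M = 1.83×10⁻³
  alloy S: M = 1.21×10⁻³
Highest index: alloy B.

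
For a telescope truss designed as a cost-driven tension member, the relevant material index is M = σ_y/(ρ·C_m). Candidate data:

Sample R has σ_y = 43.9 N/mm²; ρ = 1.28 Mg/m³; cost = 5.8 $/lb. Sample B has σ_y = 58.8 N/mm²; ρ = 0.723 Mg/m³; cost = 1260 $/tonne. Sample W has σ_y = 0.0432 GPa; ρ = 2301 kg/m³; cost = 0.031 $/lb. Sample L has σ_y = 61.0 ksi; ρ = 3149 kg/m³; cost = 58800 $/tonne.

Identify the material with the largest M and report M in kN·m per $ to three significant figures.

In SI units:
  sample R: σ_y = 43.90 MPa, ρ = 1280 kg/m³, cost = 12.79 $/kg
  sample B: σ_y = 58.80 MPa, ρ = 723.0 kg/m³, cost = 1.260 $/kg
  sample W: σ_y = 43.20 MPa, ρ = 2301 kg/m³, cost = 0.06834 $/kg
  sample L: σ_y = 420.6 MPa, ρ = 3149 kg/m³, cost = 58.80 $/kg
  sample W: M = 275 kN·m per $
  sample B: M = 64.5 kN·m per $
  sample R: M = 2.68 kN·m per $
  sample L: M = 2.27 kN·m per $
Sample W has the largest M.

sample W, M = 275 kN·m per $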